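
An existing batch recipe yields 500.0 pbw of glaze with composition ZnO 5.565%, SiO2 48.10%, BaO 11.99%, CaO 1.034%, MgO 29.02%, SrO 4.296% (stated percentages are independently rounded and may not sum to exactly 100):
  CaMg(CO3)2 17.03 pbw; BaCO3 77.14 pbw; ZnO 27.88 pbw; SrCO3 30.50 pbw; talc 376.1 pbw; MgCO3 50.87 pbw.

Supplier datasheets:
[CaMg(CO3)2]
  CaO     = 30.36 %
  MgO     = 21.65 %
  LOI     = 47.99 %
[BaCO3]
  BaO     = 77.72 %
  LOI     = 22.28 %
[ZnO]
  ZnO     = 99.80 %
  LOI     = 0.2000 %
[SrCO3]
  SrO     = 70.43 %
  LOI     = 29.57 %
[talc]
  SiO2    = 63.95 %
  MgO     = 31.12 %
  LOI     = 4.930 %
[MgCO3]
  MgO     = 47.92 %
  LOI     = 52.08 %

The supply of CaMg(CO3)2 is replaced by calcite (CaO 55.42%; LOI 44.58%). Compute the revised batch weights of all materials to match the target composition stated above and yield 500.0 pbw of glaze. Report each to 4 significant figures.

The whole derivation maintains full float precision in every operation; the intermediate values are printed rounded off to 4 significant figures when written out; every reported value takes just one rounding; the derived quantities, which include net glass mass, the totals, ignition loss, six oxide percentages, the yield, are carried in full float precision, exactly as shown in question or answer, from the batch weights for 500.0 pbw of glass.
The oxide mass targets at 500.0 pbw glaze:
  ZnO: 5.565% × 500.0 = 27.82 pbw
  SiO2: 48.10% × 500.0 = 240.5 pbw
  BaO: 11.99% × 500.0 = 59.95 pbw
  CaO: 1.034% × 500.0 = 5.170 pbw
  MgO: 29.02% × 500.0 = 145.1 pbw
  SrO: 4.296% × 500.0 = 21.48 pbw
Balance tally, oxide-wise, per the reported batch figures, on the stated basis (sum by sum, the targets are met once rounding is allowed for):
  ZnO: 27.88·0.9980 = 27.82 pbw (target 27.82 pbw)
  SiO2: 376.1·0.6395 = 240.5 pbw (target 240.5 pbw)
  BaO: 77.14·0.7772 = 59.95 pbw (target 59.95 pbw)
  CaO: 9.329·0.5542 = 5.170 pbw (target 5.170 pbw)
  MgO: 376.1·0.3112 + 58.57·0.4792 = 145.1 pbw (target 145.1 pbw)
  SrO: 30.50·0.7043 = 21.48 pbw (target 21.48 pbw)
Glass mass check: whole batch net of LOI = 500.1 pbw (per-oxide target masses sum to 500.0 pbw; versus the stated basis of 500.0 pbw — a pure rounding effect).
Adding the batch up: Σ batch = 579.5 pbw; Σ batch·LOI gives LOI loss = 79.47 pbw; yield, glass over the total, = 86.29%.

Revised batch per 500.0 pbw glaze:
  calcite: 9.329 pbw
  BaCO3: 77.14 pbw
  ZnO: 27.88 pbw
  SrCO3: 30.50 pbw
  talc: 376.1 pbw
  MgCO3: 58.57 pbw
Total batch = 579.5 pbw; LOI loss = 79.47 pbw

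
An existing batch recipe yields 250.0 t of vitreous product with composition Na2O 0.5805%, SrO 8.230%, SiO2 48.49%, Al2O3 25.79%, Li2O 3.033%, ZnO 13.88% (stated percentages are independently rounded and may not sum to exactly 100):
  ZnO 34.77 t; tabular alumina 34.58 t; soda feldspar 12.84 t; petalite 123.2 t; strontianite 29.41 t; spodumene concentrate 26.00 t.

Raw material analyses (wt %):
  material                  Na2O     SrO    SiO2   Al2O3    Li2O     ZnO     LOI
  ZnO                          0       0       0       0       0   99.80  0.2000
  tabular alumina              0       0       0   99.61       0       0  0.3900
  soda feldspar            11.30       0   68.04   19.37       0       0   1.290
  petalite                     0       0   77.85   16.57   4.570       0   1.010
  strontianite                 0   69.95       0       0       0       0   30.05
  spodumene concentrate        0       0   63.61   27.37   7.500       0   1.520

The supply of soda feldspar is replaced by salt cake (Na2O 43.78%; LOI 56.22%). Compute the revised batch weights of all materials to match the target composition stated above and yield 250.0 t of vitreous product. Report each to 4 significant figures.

Revised batch per 250.0 t vitreous product:
  ZnO: 34.77 t
  tabular alumina: 37.11 t
  salt cake: 3.315 t
  petalite: 145.6 t
  strontianite: 29.41 t
  spodumene concentrate: 12.38 t
Total batch = 262.6 t; LOI loss = 12.57 t

Mid-chain values are shown, rounded to four significant digits, alongside each step. Each numeric step maintains full float precision at each step; a single rounding yields each reported figure; the derived quantities (totals, the yield, six oxide percentages, ignition loss, net glass mass) are computed in full float precision from the batch weights on 250.0 t of glass, as they appear in question or answer.
Target oxide masses per 250.0 t vitreous product:
  Na2O: 0.5805% × 250.0 = 1.451 t
  SrO: 8.230% × 250.0 = 20.58 t
  SiO2: 48.49% × 250.0 = 121.2 t
  Al2O3: 25.79% × 250.0 = 64.47 t
  Li2O: 3.033% × 250.0 = 7.582 t
  ZnO: 13.88% × 250.0 = 34.70 t
Mass-balance tally per oxide per the reported batch figures, per the basis as stated (each sum matches its target mass once rounding is allowed for):
  Na2O: 3.315·0.4378 = 1.451 t (target 1.451 t)
  SrO: 29.41·0.6995 = 20.57 t (target 20.58 t)
  SiO2: 145.6·0.7785 + 12.38·0.6361 = 121.2 t (target 121.2 t)
  Al2O3: 37.11·0.9961 + 145.6·0.1657 + 12.38·0.2737 = 64.48 t (target 64.47 t)
  Li2O: 145.6·0.04570 + 12.38·0.07500 = 7.582 t (target 7.582 t)
  ZnO: 34.77·0.9980 = 34.70 t (target 34.70 t)
Auditing the glass mass value: batch Σ − ignition loss = 250.0 t (the Σ of target masses is 250.0 t; stated basis 250.0 t — a pure rounding effect).
Whole-batch sum: Σ batch = 262.6 t; Σ batch·LOI gives LOI loss = 12.57 t; yield, glass over the total, = 95.21%.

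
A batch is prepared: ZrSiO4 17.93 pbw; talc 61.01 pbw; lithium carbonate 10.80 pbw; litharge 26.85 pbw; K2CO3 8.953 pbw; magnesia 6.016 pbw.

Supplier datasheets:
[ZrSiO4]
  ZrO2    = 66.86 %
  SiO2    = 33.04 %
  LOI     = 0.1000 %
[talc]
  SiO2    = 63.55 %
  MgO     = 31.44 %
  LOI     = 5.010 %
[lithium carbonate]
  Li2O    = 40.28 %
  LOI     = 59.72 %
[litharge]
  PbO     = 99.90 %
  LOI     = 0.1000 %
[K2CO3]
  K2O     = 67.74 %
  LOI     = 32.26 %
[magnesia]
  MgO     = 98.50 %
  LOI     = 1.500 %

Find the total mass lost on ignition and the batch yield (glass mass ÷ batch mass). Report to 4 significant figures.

Each numeric step holds full precision through every step. Intermediates appear rounded to four significant figures in the printout — each reported figure is rounded once only; the derived quantities, which include glass mass, LOI, six oxide percentages, the totals, the yield, are re-derived at full float precision, as quoted within problem or answer, using the weight values on 119.0 pbw of glass.
Loss on ignition, line by line:
  ZrSiO4: 17.93 × 0.001000 = 0.01793 pbw
  talc: 61.01 × 0.05010 = 3.057 pbw
  lithium carbonate: 10.80 × 0.5972 = 6.450 pbw
  litharge: 26.85 × 0.001000 = 0.02685 pbw
  K2CO3: 8.953 × 0.3226 = 2.888 pbw
  magnesia: 6.016 × 0.01500 = 0.09024 pbw
Total LOI = 12.53 pbw
Glass = batch − LOI = 131.6 − 12.53 = 119.0 pbw

LOI loss = 12.53 pbw; glass = 119.0 pbw; yield = 90.48%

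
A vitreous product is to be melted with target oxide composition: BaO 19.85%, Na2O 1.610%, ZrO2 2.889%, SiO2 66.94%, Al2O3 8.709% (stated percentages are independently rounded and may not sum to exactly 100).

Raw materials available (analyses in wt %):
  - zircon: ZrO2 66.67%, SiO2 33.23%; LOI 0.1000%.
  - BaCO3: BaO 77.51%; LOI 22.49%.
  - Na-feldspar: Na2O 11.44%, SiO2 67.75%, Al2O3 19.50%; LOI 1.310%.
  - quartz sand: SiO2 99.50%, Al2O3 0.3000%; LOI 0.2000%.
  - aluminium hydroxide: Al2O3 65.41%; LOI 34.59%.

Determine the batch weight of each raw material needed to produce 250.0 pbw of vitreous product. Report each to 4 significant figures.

Batch per 250.0 pbw vitreous product:
  zircon: 10.83 pbw
  BaCO3: 64.02 pbw
  Na-feldspar: 35.18 pbw
  quartz sand: 140.6 pbw
  aluminium hydroxide: 22.15 pbw
Total batch = 272.8 pbw; LOI loss = 22.81 pbw; yield = 91.64%

Every computation holds full precision through the solve — intermediates are printed rounded to 4 significant digits when written out; every reported value receives exactly one rounding; the derived quantities are re-derived from the batch weights at 250.0 pbw of glass in exact precision (the yield, LOI, net glass mass, totals, five oxide percentages), as set out in either problem or answer.
The oxide mass targets at 250.0 pbw vitreous product:
  BaO: 19.85% × 250.0 = 49.62 pbw
  Na2O: 1.610% × 250.0 = 4.025 pbw
  ZrO2: 2.889% × 250.0 = 7.222 pbw
  SiO2: 66.94% × 250.0 = 167.4 pbw
  Al2O3: 8.709% × 250.0 = 21.77 pbw
Oxide-by-oxide audit from the weights as reported, relative to the basis at hand (each sum matches its target mass exact up to rounding of places):
  BaO: 64.02·0.7751 = 49.62 pbw (target 49.62 pbw)
  Na2O: 35.18·0.1144 = 4.025 pbw (target 4.025 pbw)
  ZrO2: 10.83·0.6667 = 7.220 pbw (target 7.222 pbw)
  SiO2: 10.83·0.3323 + 35.18·0.6775 + 140.6·0.9950 = 167.3 pbw (target 167.4 pbw)
  Al2O3: 35.18·0.1950 + 140.6·0.003000 + 22.15·0.6541 = 21.77 pbw (target 21.77 pbw)
Auditing the glass mass value: batch Σ − ignition loss = 250.0 pbw (the Σ of target masses is 250.0 pbw; against the stated basis, 250.0 pbw — deltas are rounding alone).
Batch grand total — Σ batch = 272.8 pbw; loss to ignition Σ batch·LOI = 22.81 pbw; yield = glass ÷ total batch = 91.64%.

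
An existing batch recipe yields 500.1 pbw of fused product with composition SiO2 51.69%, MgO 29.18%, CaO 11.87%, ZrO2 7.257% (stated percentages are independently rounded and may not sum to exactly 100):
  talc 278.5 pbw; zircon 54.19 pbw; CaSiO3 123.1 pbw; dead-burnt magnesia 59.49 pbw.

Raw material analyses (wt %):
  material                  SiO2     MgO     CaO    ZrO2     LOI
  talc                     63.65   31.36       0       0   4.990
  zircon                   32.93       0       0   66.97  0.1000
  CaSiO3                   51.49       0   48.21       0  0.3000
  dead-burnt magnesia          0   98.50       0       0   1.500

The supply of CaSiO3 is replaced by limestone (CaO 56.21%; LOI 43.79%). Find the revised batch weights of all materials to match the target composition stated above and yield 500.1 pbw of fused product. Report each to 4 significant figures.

The working math maintains full precision from first step to last; values along the way are shown (rounded to four significant digits) as written. Each reported figure takes just one rounding — the derived quantities (four oxide percentages, the totals, net glass mass, yield, ignition loss) are recomputed using the weight values for 500.1 pbw of glass at full float precision, as given in the problem or answer text.
Target masses of each oxide per 500.1 pbw fused product:
  SiO2: 51.69% × 500.1 = 258.5 pbw
  MgO: 29.18% × 500.1 = 145.9 pbw
  CaO: 11.87% × 500.1 = 59.36 pbw
  ZrO2: 7.257% × 500.1 = 36.29 pbw
Checking each oxide sum with the batch weights as given, per the basis as stated (summed amounts equal target values modulo rounding of the values):
  SiO2: 378.1·0.6365 + 54.19·0.3293 = 258.5 pbw (target 258.5 pbw)
  MgO: 378.1·0.3136 + 27.78·0.9850 = 145.9 pbw (target 145.9 pbw)
  CaO: 105.6·0.5621 = 59.36 pbw (target 59.36 pbw)
  ZrO2: 54.19·0.6697 = 36.29 pbw (target 36.29 pbw)
Consistency of the glass mass: net batch after ignition = 500.1 pbw (oxide target masses add up to 500.1 pbw; against the stated basis, 500.1 pbw — deltas are rounding alone).
Total batch = Σ batch = 565.7 pbw; LOI removed, Σ of batch·LOI: 65.58 pbw; yield: glass divided by total = 88.41%.

Revised batch per 500.1 pbw fused product:
  talc: 378.1 pbw
  zircon: 54.19 pbw
  limestone: 105.6 pbw
  dead-burnt magnesia: 27.78 pbw
Total batch = 565.7 pbw; LOI loss = 65.58 pbw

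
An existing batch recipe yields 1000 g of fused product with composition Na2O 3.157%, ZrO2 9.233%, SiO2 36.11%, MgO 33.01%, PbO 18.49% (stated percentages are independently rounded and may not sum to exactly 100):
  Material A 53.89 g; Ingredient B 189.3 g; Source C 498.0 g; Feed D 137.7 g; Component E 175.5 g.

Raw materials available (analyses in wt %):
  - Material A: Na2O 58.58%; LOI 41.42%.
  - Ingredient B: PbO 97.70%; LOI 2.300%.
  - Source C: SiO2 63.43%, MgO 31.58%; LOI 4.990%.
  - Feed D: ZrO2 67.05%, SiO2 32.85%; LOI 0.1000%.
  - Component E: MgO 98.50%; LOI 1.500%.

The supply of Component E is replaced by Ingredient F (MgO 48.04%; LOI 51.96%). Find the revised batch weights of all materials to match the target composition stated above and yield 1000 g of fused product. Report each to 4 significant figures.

Revised batch per 1000 g fused product:
  Material A: 53.89 g
  Ingredient B: 189.3 g
  Source C: 498.0 g
  Feed D: 137.7 g
  Ingredient F: 359.8 g
Total batch = 1239 g; LOI loss = 238.6 g

Values along the way are printed (rounded to four significant digits) as written. Every computation carries exact precision at every stage — a single rounding completes every reported figure — derived quantities are recomputed starting from the weights at 1000 g of glass at full float precision (yield, ignition loss, totals, glass mass, the five compositions) as they appear in the problem or the answer.
The oxide mass targets at 1000 g fused product:
  Na2O: 3.157% × 1000 = 31.57 g
  ZrO2: 9.233% × 1000 = 92.33 g
  SiO2: 36.11% × 1000 = 361.1 g
  MgO: 33.01% × 1000 = 330.1 g
  PbO: 18.49% × 1000 = 184.9 g
Mass-balance tally per oxide given the weights on record, against the basis in use (oxide sums agree with the targets within answer rounding):
  Na2O: 53.89·0.5858 = 31.57 g (target 31.57 g)
  ZrO2: 137.7·0.6705 = 92.33 g (target 92.33 g)
  SiO2: 498.0·0.6343 + 137.7·0.3285 = 361.1 g (target 361.1 g)
  MgO: 498.0·0.3158 + 359.8·0.4804 = 330.1 g (target 330.1 g)
  PbO: 189.3·0.9770 = 184.9 g (target 184.9 g)
Glass-mass sanity pass: net batch after ignition = 1000 g (the Σ of target masses is 1000 g; against the stated basis, 1000 g — differing by rounding only).
Batch grand total — Σ batch = 1239 g; LOI removed, Σ of batch·LOI: 238.6 g; yield, glass over the total, = 80.74%.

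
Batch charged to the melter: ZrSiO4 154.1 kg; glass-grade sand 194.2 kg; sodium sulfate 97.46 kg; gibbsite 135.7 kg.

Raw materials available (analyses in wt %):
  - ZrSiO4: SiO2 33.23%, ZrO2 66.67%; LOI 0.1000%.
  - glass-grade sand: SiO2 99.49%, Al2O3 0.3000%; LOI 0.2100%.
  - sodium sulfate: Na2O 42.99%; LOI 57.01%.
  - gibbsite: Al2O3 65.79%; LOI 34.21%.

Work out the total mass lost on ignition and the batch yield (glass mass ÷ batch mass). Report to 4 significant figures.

LOI loss = 102.5 kg; glass = 478.9 kg; yield = 82.36%

Intermediates are printed, rounded to 4 significant digits, when written out. All internal work holds full precision at each step — a single rounding completes every reported figure — all derived quantities are carried from the weighed amounts per 478.9 kg of glass at exact precision (four oxide percentages, glass mass, LOI, the yield, the totals) as written in question or answer.
Ignition loss by material:
  ZrSiO4: 154.1 × 0.001000 = 0.1541 kg
  glass-grade sand: 194.2 × 0.002100 = 0.4078 kg
  sodium sulfate: 97.46 × 0.5701 = 55.56 kg
  gibbsite: 135.7 × 0.3421 = 46.42 kg
Total LOI = 102.5 kg
Glass = batch − LOI = 581.5 − 102.5 = 478.9 kg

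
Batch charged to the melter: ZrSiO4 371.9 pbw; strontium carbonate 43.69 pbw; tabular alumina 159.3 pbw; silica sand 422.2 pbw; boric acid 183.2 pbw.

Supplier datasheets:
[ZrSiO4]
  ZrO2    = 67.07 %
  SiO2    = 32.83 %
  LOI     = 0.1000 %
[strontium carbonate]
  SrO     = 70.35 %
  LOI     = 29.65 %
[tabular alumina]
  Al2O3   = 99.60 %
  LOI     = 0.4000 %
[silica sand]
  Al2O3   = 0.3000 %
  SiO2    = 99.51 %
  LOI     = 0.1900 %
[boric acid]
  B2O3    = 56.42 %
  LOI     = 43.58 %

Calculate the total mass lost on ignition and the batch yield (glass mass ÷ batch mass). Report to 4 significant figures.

Each numeric step maintains full float precision at all times; working values are rounded to 4 significant digits wherever printed; each reported value takes a single rounding. All derived quantities are carried from the weighed amounts for 1086 pbw of glass at full float precision (five oxide percentages, totals, yield, glass mass, LOI) as quoted within problem or answer.
Material-by-material LOI:
  ZrSiO4: 371.9 × 0.001000 = 0.3719 pbw
  strontium carbonate: 43.69 × 0.2965 = 12.95 pbw
  tabular alumina: 159.3 × 0.004000 = 0.6372 pbw
  silica sand: 422.2 × 0.001900 = 0.8022 pbw
  boric acid: 183.2 × 0.4358 = 79.84 pbw
Total LOI = 94.60 pbw
Glass = batch − LOI = 1180 − 94.60 = 1086 pbw

LOI loss = 94.60 pbw; glass = 1086 pbw; yield = 91.98%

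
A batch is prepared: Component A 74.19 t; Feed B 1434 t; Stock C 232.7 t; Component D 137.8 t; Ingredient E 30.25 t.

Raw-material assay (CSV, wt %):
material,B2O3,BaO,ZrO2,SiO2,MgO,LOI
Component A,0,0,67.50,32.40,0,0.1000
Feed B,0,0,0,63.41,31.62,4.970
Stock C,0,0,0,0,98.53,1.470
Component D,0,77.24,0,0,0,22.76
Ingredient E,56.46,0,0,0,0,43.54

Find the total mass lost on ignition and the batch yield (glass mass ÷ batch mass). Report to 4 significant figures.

LOI loss = 119.3 t; glass = 1790 t; yield = 93.75%

The working math carries exact precision through every step. Values along the way are printed, rounded to 4 significant figures, across the worked steps; each reported figure takes a single rounding; all derived quantities (LOI, net glass mass, the five compositions, the totals, the yield) are computed from the batch weights for 1790 t of glass in full float precision exactly as shown in the question or the answer.
Per-material ignition loss:
  Component A: 74.19 × 0.001000 = 0.07419 t
  Feed B: 1434 × 0.04970 = 71.27 t
  Stock C: 232.7 × 0.01470 = 3.421 t
  Component D: 137.8 × 0.2276 = 31.36 t
  Ingredient E: 30.25 × 0.4354 = 13.17 t
Total LOI = 119.3 t
Glass = batch − LOI = 1909 − 119.3 = 1790 t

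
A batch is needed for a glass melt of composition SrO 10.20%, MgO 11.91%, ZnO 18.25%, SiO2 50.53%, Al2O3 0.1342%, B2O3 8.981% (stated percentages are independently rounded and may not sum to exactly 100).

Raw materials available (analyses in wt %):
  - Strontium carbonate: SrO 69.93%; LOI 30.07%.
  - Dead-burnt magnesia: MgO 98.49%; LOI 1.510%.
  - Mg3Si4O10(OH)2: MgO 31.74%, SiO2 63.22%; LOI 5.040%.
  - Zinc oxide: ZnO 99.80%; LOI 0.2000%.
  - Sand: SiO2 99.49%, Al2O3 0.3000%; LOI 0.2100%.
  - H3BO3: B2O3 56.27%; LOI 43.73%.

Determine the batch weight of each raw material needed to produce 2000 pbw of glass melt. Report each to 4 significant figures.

Batch per 2000 pbw glass melt:
  Strontium carbonate: 291.7 pbw
  Dead-burnt magnesia: 180.4 pbw
  Mg3Si4O10(OH)2: 190.6 pbw
  Zinc oxide: 365.7 pbw
  Sand: 894.7 pbw
  H3BO3: 319.2 pbw
Total batch = 2242 pbw; LOI loss = 242.2 pbw; yield = 89.20%

All internal work holds full float precision all the way through; in-progress results appear, rounded to four significant figures, in the printout — every reported number takes exactly one rounding — all derived quantities, which include yield, the totals, net glass mass, the six compositions, ignition loss, are rebuilt at full float precision, as written in question or answer, using the weight values for 2000 pbw of glass.
The oxide mass targets at 2000 pbw glass melt:
  SrO: 10.20% × 2000 = 204.0 pbw
  MgO: 11.91% × 2000 = 238.2 pbw
  ZnO: 18.25% × 2000 = 365.0 pbw
  SiO2: 50.53% × 2000 = 1011 pbw
  Al2O3: 0.1342% × 2000 = 2.684 pbw
  B2O3: 8.981% × 2000 = 179.6 pbw
Checking each oxide sum per the reported batch figures, at the basis given (sums match the target masses within answer rounding):
  SrO: 291.7·0.6993 = 204.0 pbw (target 204.0 pbw)
  MgO: 180.4·0.9849 + 190.6·0.3174 = 238.2 pbw (target 238.2 pbw)
  ZnO: 365.7·0.9980 = 365.0 pbw (target 365.0 pbw)
  SiO2: 190.6·0.6322 + 894.7·0.9949 = 1011 pbw (target 1011 pbw)
  Al2O3: 894.7·0.003000 = 2.684 pbw (target 2.684 pbw)
  B2O3: 319.2·0.5627 = 179.6 pbw (target 179.6 pbw)
Glass-mass closure: batch Σ − ignition loss = 2000 pbw (per-oxide target masses sum to 2000 pbw; versus the stated basis of 2000 pbw — gaps are rounding artifacts).
Batch grand total — Σ batch = 2242 pbw; LOI removed, Σ of batch·LOI: 242.2 pbw; yield: glass divided by total = 89.20%.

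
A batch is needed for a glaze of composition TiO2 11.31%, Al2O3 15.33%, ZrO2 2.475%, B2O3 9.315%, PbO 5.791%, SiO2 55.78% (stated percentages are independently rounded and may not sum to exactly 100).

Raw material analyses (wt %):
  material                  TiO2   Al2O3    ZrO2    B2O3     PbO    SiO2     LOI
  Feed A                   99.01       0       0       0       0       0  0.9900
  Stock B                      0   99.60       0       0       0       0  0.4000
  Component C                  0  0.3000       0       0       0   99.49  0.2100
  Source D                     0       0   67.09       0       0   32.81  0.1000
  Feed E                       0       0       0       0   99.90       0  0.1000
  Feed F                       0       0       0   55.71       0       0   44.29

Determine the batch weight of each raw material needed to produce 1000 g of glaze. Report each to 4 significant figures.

Intermediates are printed rounded to four significant digits as written; every computation keeps full float precision through the solve — each reported value includes exactly one rounding; all derived quantities (the yield, the totals, LOI, glass mass, six oxide percentages) are re-derived starting from the weights on 1000 g of glass at full float precision, as set out in problem or answer.
Target oxide masses per 1000 g glaze:
  TiO2: 11.31% × 1000 = 113.1 g
  Al2O3: 15.33% × 1000 = 153.3 g
  ZrO2: 2.475% × 1000 = 24.75 g
  B2O3: 9.315% × 1000 = 93.15 g
  PbO: 5.791% × 1000 = 57.91 g
  SiO2: 55.78% × 1000 = 557.8 g
Mass-balance tally per oxide on the weights just shown, relative to the basis at hand (each sum matches its target mass inside rounding margins):
  TiO2: 114.2·0.9901 = 113.1 g (target 113.1 g)
  Al2O3: 152.3·0.9960 + 548.5·0.003000 = 153.3 g (target 153.3 g)
  ZrO2: 36.89·0.6709 = 24.75 g (target 24.75 g)
  B2O3: 167.2·0.5571 = 93.15 g (target 93.15 g)
  PbO: 57.97·0.9990 = 57.91 g (target 57.91 g)
  SiO2: 548.5·0.9949 + 36.89·0.3281 = 557.8 g (target 557.8 g)
Consistency of the glass mass: batch Σ − ignition loss = 1000 g (targets for the oxides total 1000 g; versus the stated basis of 1000 g — deltas are rounding alone).
Whole-batch sum: Σ batch = 1077 g; ignition loss, Σ(batch × LOI) = 77.04 g; yield: glass divided by total = 92.85%.

Batch per 1000 g glaze:
  Feed A: 114.2 g
  Stock B: 152.3 g
  Component C: 548.5 g
  Source D: 36.89 g
  Feed E: 57.97 g
  Feed F: 167.2 g
Total batch = 1077 g; LOI loss = 77.04 g; yield = 92.85%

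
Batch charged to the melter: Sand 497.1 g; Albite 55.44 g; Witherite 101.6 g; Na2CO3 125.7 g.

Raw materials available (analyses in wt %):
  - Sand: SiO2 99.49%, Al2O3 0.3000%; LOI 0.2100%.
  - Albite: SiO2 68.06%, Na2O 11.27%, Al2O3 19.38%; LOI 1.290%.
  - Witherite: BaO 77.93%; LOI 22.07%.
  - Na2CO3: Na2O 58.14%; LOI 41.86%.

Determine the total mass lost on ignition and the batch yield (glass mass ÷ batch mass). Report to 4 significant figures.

All internal work carries full precision at all times — the intermediate values are shown rounded to 4 significant figures as written — every reported number carries a single rounding — all derived quantities are carried at full float precision (the four compositions, net glass mass, yield, LOI, totals) starting from the weights at 703.0 g of glass exactly as shown in the question or the answer.
LOI of each material in turn:
  Sand: 497.1 × 0.002100 = 1.044 g
  Albite: 55.44 × 0.01290 = 0.7152 g
  Witherite: 101.6 × 0.2207 = 22.42 g
  Na2CO3: 125.7 × 0.4186 = 52.62 g
Total LOI = 76.80 g
Glass = batch − LOI = 779.8 − 76.80 = 703.0 g

LOI loss = 76.80 g; glass = 703.0 g; yield = 90.15%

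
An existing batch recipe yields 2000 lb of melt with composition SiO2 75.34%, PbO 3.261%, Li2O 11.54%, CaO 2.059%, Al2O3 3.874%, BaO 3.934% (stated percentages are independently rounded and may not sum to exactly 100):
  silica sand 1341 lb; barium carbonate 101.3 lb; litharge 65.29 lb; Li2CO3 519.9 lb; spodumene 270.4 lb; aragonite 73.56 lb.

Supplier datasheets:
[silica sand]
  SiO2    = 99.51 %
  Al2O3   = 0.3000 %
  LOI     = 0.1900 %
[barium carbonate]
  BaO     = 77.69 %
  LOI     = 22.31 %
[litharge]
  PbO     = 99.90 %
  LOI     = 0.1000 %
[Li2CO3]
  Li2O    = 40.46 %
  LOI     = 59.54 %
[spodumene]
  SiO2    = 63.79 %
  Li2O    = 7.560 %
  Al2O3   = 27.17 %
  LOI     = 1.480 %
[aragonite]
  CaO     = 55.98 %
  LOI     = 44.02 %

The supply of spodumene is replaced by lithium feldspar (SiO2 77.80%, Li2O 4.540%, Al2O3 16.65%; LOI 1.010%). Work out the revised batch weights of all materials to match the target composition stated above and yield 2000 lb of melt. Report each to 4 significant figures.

All internal work holds exact precision in every operation; intermediates appear, with 4-significant-figure rounding, between the steps — every reported value is rounded just once; derived quantities (totals, the yield, ignition loss, six oxide percentages, glass mass) are carried in exact precision using the weight values on 2000 lb of glass, as quoted within problem or answer.
Oxide mass targets, per 2000 lb melt:
  SiO2: 75.34% × 2000 = 1507 lb
  PbO: 3.261% × 2000 = 65.22 lb
  Li2O: 11.54% × 2000 = 230.8 lb
  CaO: 2.059% × 2000 = 41.18 lb
  Al2O3: 3.874% × 2000 = 77.48 lb
  BaO: 3.934% × 2000 = 78.68 lb
Sums-versus-targets review given the weights on record, under the basis named above (sums match the target masses within answer rounding):
  SiO2: 1167·0.9951 + 444.3·0.7780 = 1507 lb (target 1507 lb)
  PbO: 65.29·0.9990 = 65.22 lb (target 65.22 lb)
  Li2O: 520.6·0.4046 + 444.3·0.04540 = 230.8 lb (target 230.8 lb)
  CaO: 73.56·0.5598 = 41.18 lb (target 41.18 lb)
  Al2O3: 1167·0.003000 + 444.3·0.1665 = 77.48 lb (target 77.48 lb)
  BaO: 101.3·0.7769 = 78.70 lb (target 78.68 lb)
Consistency of the glass mass: batch Σ − ignition loss = 2000 lb (targets for the oxides total 2000 lb; versus the stated basis of 2000 lb — a pure rounding effect).
Batch total: Σ batch = 2372 lb; LOI removed, Σ of batch·LOI: 371.7 lb; as yield: glass ÷ batch → 84.33%.

Revised batch per 2000 lb melt:
  silica sand: 1167 lb
  barium carbonate: 101.3 lb
  litharge: 65.29 lb
  Li2CO3: 520.6 lb
  lithium feldspar: 444.3 lb
  aragonite: 73.56 lb
Total batch = 2372 lb; LOI loss = 371.7 lb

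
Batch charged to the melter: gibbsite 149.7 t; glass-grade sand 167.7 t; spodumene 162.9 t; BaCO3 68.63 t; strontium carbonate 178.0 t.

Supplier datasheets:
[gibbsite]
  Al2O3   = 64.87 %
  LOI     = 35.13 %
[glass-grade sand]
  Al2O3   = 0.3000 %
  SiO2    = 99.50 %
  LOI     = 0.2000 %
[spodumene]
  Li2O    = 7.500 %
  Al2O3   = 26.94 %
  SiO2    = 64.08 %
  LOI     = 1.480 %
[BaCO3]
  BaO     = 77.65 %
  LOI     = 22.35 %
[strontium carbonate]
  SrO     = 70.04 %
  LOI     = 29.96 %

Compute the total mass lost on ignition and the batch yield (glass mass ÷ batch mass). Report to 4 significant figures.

LOI loss = 124.0 t; glass = 602.9 t; yield = 82.94%

Intermediates are shown rounded to four significant figures between the steps — every computation carries full float precision at each step. Each reported value takes just one rounding. All derived quantities are rebuilt at full float precision (yield, LOI, totals, the five compositions, glass mass) using the weight values per 602.9 t of glass precisely as stated by either problem or answer.
Material-by-material LOI:
  gibbsite: 149.7 × 0.3513 = 52.59 t
  glass-grade sand: 167.7 × 0.002000 = 0.3354 t
  spodumene: 162.9 × 0.01480 = 2.411 t
  BaCO3: 68.63 × 0.2235 = 15.34 t
  strontium carbonate: 178.0 × 0.2996 = 53.33 t
Total LOI = 124.0 t
Glass = batch − LOI = 726.9 − 124.0 = 602.9 t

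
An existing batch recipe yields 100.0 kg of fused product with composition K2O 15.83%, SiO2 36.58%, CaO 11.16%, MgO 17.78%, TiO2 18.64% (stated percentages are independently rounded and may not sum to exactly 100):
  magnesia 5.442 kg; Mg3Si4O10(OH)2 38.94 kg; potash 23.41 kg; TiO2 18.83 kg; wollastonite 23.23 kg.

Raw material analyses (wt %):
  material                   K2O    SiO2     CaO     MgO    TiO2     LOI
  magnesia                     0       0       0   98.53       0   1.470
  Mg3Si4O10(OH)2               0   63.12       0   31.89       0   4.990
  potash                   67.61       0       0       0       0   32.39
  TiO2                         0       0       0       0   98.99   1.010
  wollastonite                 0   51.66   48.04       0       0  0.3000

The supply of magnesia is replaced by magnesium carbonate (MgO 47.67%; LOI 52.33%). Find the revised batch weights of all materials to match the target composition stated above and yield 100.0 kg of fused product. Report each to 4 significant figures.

Revised batch per 100.0 kg fused product:
  magnesium carbonate: 11.25 kg
  Mg3Si4O10(OH)2: 38.94 kg
  potash: 23.41 kg
  TiO2: 18.83 kg
  wollastonite: 23.23 kg
Total batch = 115.7 kg; LOI loss = 15.67 kg

Values along the way are printed rounded to four significant digits on the page. The whole derivation maintains full float precision from first step to last; every reported result is rounded just once. All derived quantities are rebuilt from the weighed amounts at 100.0 kg of glass at full float precision (net glass mass, LOI, totals, the five compositions, the yield) exactly as shown in the problem or the answer.
Per-oxide target masses for 100.0 kg fused product:
  K2O: 15.83% × 100.0 = 15.83 kg
  SiO2: 36.58% × 100.0 = 36.58 kg
  CaO: 11.16% × 100.0 = 11.16 kg
  MgO: 17.78% × 100.0 = 17.78 kg
  TiO2: 18.64% × 100.0 = 18.64 kg
Balance tally, oxide-wise, applying the batch weights above, for the quoted basis mass (every target is met by its sum exact up to rounding of places):
  K2O: 23.41·0.6761 = 15.83 kg (target 15.83 kg)
  SiO2: 38.94·0.6312 + 23.23·0.5166 = 36.58 kg (target 36.58 kg)
  CaO: 23.23·0.4804 = 11.16 kg (target 11.16 kg)
  MgO: 11.25·0.4767 + 38.94·0.3189 = 17.78 kg (target 17.78 kg)
  TiO2: 18.83·0.9899 = 18.64 kg (target 18.64 kg)
Glass-mass sanity pass: total batch − LOI = 99.99 kg (per-oxide target masses sum to 99.99 kg; stated basis 100.0 kg — gaps are rounding artifacts).
Summing the batch: Σ batch = 115.7 kg; the LOI term Σ batch·LOI equals 15.67 kg; as yield: glass ÷ batch → 86.45%.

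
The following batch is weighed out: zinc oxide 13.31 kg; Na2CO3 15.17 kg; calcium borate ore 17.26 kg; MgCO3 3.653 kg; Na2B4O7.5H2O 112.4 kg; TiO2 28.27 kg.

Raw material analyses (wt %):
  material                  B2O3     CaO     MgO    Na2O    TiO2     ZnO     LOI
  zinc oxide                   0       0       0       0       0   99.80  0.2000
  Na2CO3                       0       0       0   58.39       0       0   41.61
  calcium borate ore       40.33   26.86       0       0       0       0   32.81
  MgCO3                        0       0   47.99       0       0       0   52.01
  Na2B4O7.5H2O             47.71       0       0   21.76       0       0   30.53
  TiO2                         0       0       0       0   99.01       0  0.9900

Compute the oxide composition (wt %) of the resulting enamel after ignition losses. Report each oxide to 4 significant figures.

Values along the way are printed rounded off to 4 significant digits when written out. Full float precision is maintained from first step to last; every reported figure takes exactly one rounding; all derived quantities are recomputed using the weight values per 141.6 kg of glass in exact precision (net glass mass, ignition loss, the totals, the yield, six oxide percentages), as given in the problem or the answer.
Per-oxide mass from batch:
  B2O3: 17.26·0.4033 + 112.4·0.4771 = 60.59 kg
  CaO: 17.26·0.2686 = 4.636 kg
  MgO: 3.653·0.4799 = 1.753 kg
  Na2O: 15.17·0.5839 + 112.4·0.2176 = 33.32 kg
  TiO2: 28.27·0.9901 = 27.99 kg
  ZnO: 13.31·0.9980 = 13.28 kg
LOI: 13.31·0.002000 + 15.17·0.4161 + 17.26·0.3281 + 3.653·0.5201 + 112.4·0.3053 + 28.27·0.009900 = 48.50 kg
Net of LOI, the glass mass = 190.1 − 48.50 = 141.6 kg (= the summed oxide contributions)
percent by weight: oxide/glass ×100

Glass mass = 141.6 kg (batch 190.1 − LOI 48.50).
Composition: B2O3 42.80%, CaO 3.275%, MgO 1.238%, Na2O 23.53%, TiO2 19.77%, ZnO 9.383%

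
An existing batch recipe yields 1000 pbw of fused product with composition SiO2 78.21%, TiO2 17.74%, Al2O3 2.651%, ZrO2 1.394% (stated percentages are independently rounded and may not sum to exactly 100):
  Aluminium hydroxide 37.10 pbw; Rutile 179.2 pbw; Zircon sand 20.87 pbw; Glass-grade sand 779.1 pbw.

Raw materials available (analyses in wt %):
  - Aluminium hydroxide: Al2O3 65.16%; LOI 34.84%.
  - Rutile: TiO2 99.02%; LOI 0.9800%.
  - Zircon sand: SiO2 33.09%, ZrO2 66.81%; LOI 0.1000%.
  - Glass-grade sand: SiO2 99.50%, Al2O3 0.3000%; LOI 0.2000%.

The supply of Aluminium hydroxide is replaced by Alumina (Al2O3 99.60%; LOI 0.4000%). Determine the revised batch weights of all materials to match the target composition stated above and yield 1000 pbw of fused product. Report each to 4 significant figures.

Revised batch per 1000 pbw fused product:
  Alumina: 24.27 pbw
  Rutile: 179.2 pbw
  Zircon sand: 20.87 pbw
  Glass-grade sand: 779.1 pbw
Total batch = 1003 pbw; LOI loss = 3.432 pbw

Mid-chain values are printed rounded to 4 significant figures. The whole derivation holds full float precision at every stage; a single rounding yields each reported figure; all derived quantities are re-derived in full precision (four oxide percentages, yield, totals, glass mass, ignition loss) from the weighed amounts at 1000 pbw of glass, as written in the problem or the answer.
The oxide mass targets at 1000 pbw fused product:
  SiO2: 78.21% × 1000 = 782.1 pbw
  TiO2: 17.74% × 1000 = 177.4 pbw
  Al2O3: 2.651% × 1000 = 26.51 pbw
  ZrO2: 1.394% × 1000 = 13.94 pbw
Per-oxide balance check given the weights on record, versus the basis set out (oxide sums agree with the targets given rounding of the digits):
  SiO2: 20.87·0.3309 + 779.1·0.9950 = 782.1 pbw (target 782.1 pbw)
  TiO2: 179.2·0.9902 = 177.4 pbw (target 177.4 pbw)
  Al2O3: 24.27·0.9960 + 779.1·0.003000 = 26.51 pbw (target 26.51 pbw)
  ZrO2: 20.87·0.6681 = 13.94 pbw (target 13.94 pbw)
Glass-mass bookkeeping: batch total minus LOI = 1000 pbw (the targets, summed, come to 1000 pbw; against the stated basis, 1000 pbw — gaps are rounding artifacts).
Whole-batch sum: Σ batch = 1003 pbw; loss to ignition Σ batch·LOI = 3.432 pbw; yield = glass ÷ total batch = 99.66%.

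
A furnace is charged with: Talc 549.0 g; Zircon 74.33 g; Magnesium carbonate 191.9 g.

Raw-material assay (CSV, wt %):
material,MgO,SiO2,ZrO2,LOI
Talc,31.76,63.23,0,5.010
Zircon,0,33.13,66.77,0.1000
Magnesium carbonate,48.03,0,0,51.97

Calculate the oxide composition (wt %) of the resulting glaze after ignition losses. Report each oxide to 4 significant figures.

Glass mass = 687.9 g (batch 815.2 − LOI 127.3).
Composition: MgO 38.74%, SiO2 54.04%, ZrO2 7.215%

Rounding to four significant digits applies to each intermediate as shown — each numeric step holds exact precision end to end — each reported number is rounded a single time — derived quantities are carried in full precision (three oxide percentages, totals, ignition loss, glass mass, yield) from the batch weights on 687.9 g of glass, precisely as stated by the problem or the answer.
Per-oxide mass from batch:
  MgO: 549.0·0.3176 + 191.9·0.4803 = 266.5 g
  SiO2: 549.0·0.6323 + 74.33·0.3313 = 371.8 g
  ZrO2: 74.33·0.6677 = 49.63 g
LOI: 549.0·0.05010 + 74.33·0.001000 + 191.9·0.5197 = 127.3 g
Glass mass = batch − LOI = 815.2 − 127.3 = 687.9 g (the oxide masses sum to this)
percent share: oxide ÷ glass, ×100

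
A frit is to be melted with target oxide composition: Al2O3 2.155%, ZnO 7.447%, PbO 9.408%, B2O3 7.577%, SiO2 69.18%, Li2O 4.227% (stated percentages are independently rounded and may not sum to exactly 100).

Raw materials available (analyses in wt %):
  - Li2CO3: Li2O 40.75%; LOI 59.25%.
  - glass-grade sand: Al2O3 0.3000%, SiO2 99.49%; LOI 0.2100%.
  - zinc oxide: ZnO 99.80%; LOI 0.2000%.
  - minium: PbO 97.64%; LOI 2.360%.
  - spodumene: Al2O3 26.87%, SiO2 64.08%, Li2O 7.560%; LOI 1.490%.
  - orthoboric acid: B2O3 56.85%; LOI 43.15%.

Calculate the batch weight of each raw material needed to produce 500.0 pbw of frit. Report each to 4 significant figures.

Batch per 500.0 pbw frit:
  Li2CO3: 45.10 pbw
  glass-grade sand: 324.2 pbw
  zinc oxide: 37.31 pbw
  minium: 48.18 pbw
  spodumene: 36.48 pbw
  orthoboric acid: 66.64 pbw
Total batch = 557.9 pbw; LOI loss = 57.91 pbw; yield = 89.62%

Every computation maintains full precision in every operation. The intermediate values appear, with 4-significant-digit rounding, at each printed step; every reported number sees exactly one rounding; all derived quantities (totals, net glass mass, ignition loss, yield, the six compositions) are computed from the weighed amounts for 500.0 pbw of glass at full float precision as written in question or answer.
The oxide mass targets at 500.0 pbw frit:
  Al2O3: 2.155% × 500.0 = 10.78 pbw
  ZnO: 7.447% × 500.0 = 37.24 pbw
  PbO: 9.408% × 500.0 = 47.04 pbw
  B2O3: 7.577% × 500.0 = 37.88 pbw
  SiO2: 69.18% × 500.0 = 345.9 pbw
  Li2O: 4.227% × 500.0 = 21.14 pbw
Sums-versus-targets review working from each reported weight, under the basis named above (each sum matches its target mass once rounding is allowed for):
  Al2O3: 324.2·0.003000 + 36.48·0.2687 = 10.77 pbw (target 10.78 pbw)
  ZnO: 37.31·0.9980 = 37.24 pbw (target 37.24 pbw)
  PbO: 48.18·0.9764 = 47.04 pbw (target 47.04 pbw)
  B2O3: 66.64·0.5685 = 37.88 pbw (target 37.88 pbw)
  SiO2: 324.2·0.9949 + 36.48·0.6408 = 345.9 pbw (target 345.9 pbw)
  Li2O: 45.10·0.4075 + 36.48·0.07560 = 21.14 pbw (target 21.14 pbw)
Mass balance on the glass: whole batch net of LOI = 500.0 pbw (the targets, summed, come to 500.0 pbw; the stated basis being 500.0 pbw — any gap is answer rounding).
Whole-batch sum: Σ batch = 557.9 pbw; LOI removed, Σ of batch·LOI: 57.91 pbw; yield: glass divided by total = 89.62%.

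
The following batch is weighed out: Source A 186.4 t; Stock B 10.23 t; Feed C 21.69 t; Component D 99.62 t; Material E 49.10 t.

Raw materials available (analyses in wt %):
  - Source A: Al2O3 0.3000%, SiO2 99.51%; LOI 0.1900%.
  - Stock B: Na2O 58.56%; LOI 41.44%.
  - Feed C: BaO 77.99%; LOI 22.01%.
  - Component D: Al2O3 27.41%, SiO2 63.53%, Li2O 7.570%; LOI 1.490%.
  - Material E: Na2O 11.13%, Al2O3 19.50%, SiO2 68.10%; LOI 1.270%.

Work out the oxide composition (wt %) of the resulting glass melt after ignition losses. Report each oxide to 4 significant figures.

Glass mass = 355.6 t (batch 367.0 − LOI 11.48).
Composition: Na2O 3.222%, Al2O3 10.53%, SiO2 79.37%, Li2O 2.121%, BaO 4.758%

All internal work keeps exact precision through every step; working values are printed with 4-significant-digit rounding when written out. A single rounding produces every reported figure — the derived quantities, which include the totals, the five compositions, yield, glass mass, LOI, are carried at exact precision, as set out in the problem or answer text, from the batch weights at 355.6 t of glass.
Oxide masses out of the charge:
  Na2O: 10.23·0.5856 + 49.10·0.1113 = 11.46 t
  Al2O3: 186.4·0.003000 + 99.62·0.2741 + 49.10·0.1950 = 37.44 t
  SiO2: 186.4·0.9951 + 99.62·0.6353 + 49.10·0.6810 = 282.2 t
  Li2O: 99.62·0.07570 = 7.541 t
  BaO: 21.69·0.7799 = 16.92 t
LOI: 186.4·0.001900 + 10.23·0.4144 + 21.69·0.2201 + 99.62·0.01490 + 49.10·0.01270 = 11.48 t
Glass mass = batch − LOI = 367.0 − 11.48 = 355.6 t (matching Σ of the oxides)
each wt % is 100 × oxide ÷ glass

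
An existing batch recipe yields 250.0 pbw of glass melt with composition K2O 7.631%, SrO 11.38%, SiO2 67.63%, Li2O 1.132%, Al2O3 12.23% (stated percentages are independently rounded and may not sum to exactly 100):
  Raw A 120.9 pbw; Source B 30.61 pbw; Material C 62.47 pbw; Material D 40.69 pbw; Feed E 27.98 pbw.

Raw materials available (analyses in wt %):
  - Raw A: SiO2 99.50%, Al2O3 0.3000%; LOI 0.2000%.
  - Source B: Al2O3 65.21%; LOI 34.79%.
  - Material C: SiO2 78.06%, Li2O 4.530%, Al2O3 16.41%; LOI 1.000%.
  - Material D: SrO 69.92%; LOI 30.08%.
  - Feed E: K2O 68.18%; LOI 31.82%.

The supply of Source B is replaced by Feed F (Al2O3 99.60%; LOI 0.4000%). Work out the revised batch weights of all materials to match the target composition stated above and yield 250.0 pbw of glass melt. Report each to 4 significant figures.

The intermediate values are printed, with 4-significant-figure rounding, alongside each step — the whole derivation maintains full float precision through every step; each reported number receives exactly one rounding — derived quantities are rebuilt starting from the weights on 250.0 pbw of glass in full precision (the yield, ignition loss, five oxide percentages, glass mass, the totals), as set out in problem or answer.
Oxide-by-oxide targets in 250.0 pbw glass melt:
  K2O: 7.631% × 250.0 = 19.08 pbw
  SrO: 11.38% × 250.0 = 28.45 pbw
  SiO2: 67.63% × 250.0 = 169.1 pbw
  Li2O: 1.132% × 250.0 = 2.830 pbw
  Al2O3: 12.23% × 250.0 = 30.58 pbw
Oxide-by-oxide audit using the reported weights, at the basis given (delivered sums recover each target modulo rounding of the values):
  K2O: 27.98·0.6818 = 19.08 pbw (target 19.08 pbw)
  SrO: 40.69·0.6992 = 28.45 pbw (target 28.45 pbw)
  SiO2: 120.9·0.9950 + 62.47·0.7806 = 169.1 pbw (target 169.1 pbw)
  Li2O: 62.47·0.04530 = 2.830 pbw (target 2.830 pbw)
  Al2O3: 120.9·0.003000 + 20.04·0.9960 + 62.47·0.1641 = 30.57 pbw (target 30.58 pbw)
Glass-mass closure: total charge less LOI = 250.0 pbw (the Σ of target masses is 250.0 pbw; against the stated basis, 250.0 pbw — deltas are rounding alone).
Whole-batch sum: Σ batch = 272.1 pbw; LOI removed, Σ of batch·LOI: 22.09 pbw; yield: glass divided by total = 91.88%.

Revised batch per 250.0 pbw glass melt:
  Raw A: 120.9 pbw
  Feed F: 20.04 pbw
  Material C: 62.47 pbw
  Material D: 40.69 pbw
  Feed E: 27.98 pbw
Total batch = 272.1 pbw; LOI loss = 22.09 pbw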